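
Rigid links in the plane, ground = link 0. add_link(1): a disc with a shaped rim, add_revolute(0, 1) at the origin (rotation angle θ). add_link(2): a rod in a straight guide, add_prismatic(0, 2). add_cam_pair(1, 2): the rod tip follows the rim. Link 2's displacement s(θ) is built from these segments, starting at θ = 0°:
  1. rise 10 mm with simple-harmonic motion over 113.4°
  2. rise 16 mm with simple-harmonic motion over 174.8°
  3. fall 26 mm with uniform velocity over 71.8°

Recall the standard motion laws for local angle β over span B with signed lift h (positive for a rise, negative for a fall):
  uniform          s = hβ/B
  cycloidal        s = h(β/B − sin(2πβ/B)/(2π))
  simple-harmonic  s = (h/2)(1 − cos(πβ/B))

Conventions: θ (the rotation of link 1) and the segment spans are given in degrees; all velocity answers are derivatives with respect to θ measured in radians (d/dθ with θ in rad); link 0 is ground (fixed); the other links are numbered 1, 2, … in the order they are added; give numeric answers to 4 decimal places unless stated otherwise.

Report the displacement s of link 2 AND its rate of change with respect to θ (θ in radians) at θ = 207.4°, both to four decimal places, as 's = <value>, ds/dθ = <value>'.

segment 1 (0° to 113.4°, simple-harmonic, h = 10) is passed completely: s = 0.0000 + (10) = 10.0000
θ = 207.4° falls in segment 2 (113.4° to 288.2°, simple-harmonic, h = 16): β = 207.4 − 113.4 = 94°, B = 174.8°; Δs = 16/2·(1 − cos(π·0.5378)) = 8.9467; s = 10.0000 + 8.9467 = 18.9467
velocity in seg [113.4°–288.2°] (simple-harmonic), θ in radians: β = 94° = 1.6406 rad, B = 174.8° = 3.0508 rad; ds/dθ = (πh/(2B)) sin(πβ/B) = (π·16/(2·3.0508)) sin(π·0.5378) = 8.180099 mm/rad

s = 18.9467, ds/dθ = 8.1801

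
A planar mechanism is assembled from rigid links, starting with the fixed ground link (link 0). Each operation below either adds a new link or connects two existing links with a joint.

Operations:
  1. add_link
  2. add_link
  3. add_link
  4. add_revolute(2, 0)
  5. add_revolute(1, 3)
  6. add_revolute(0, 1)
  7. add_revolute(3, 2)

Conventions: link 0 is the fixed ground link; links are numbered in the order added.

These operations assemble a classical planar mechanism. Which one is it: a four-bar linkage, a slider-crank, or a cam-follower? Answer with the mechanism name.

links: 4 (incl. ground); joints: 4 revolute, 0 prismatic, 0 higher (cam) pair, forming one closed loop
4 links in a single 4R loop → four-bar linkage

four-bar linkage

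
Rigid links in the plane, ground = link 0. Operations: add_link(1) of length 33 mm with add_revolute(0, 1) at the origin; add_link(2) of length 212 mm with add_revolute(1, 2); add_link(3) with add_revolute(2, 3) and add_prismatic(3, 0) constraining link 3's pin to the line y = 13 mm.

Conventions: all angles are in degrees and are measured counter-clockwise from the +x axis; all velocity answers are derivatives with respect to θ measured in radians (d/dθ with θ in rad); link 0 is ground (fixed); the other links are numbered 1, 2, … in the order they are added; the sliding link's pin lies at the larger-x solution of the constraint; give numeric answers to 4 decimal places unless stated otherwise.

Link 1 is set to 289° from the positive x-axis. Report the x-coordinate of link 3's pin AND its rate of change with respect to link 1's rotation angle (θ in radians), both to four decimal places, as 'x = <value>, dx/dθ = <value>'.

geometry: r = 33 mm, L = 212 mm, e = 13 mm
crank pin P = (r cos θ, r sin θ) = (10.743749, -31.202113)
h = r sin θ − e = -31.202113 − 13 = -44.202113
x = r cos θ + √(L² − h²) = 10.743749 + 207.340718 = 218.084467
dx/dθ = −r sin θ − h·r cos θ/√(L² − h²) (θ in radians; h = -44.202113) = 33.492529

x = 218.0845, dx/dθ = 33.4925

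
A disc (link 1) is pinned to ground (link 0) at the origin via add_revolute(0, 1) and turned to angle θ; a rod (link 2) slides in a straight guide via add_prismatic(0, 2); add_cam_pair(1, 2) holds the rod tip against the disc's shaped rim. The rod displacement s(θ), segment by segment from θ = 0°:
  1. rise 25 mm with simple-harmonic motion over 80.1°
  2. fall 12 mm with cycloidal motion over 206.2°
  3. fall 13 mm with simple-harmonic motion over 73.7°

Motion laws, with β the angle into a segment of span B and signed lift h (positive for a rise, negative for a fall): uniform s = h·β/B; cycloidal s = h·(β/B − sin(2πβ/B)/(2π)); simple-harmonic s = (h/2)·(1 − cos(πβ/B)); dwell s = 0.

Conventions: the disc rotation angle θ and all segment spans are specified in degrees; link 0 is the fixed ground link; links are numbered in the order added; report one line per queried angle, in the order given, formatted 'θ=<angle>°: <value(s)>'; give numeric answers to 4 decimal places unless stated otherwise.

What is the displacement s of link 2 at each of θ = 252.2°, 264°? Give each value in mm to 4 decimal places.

segment 1 (0° to 80.1°, simple-harmonic, h = 25) is passed completely: s = 0.0000 + (25) = 25.0000
θ = 252.2° falls in segment 2 (80.1° to 286.3°, cycloidal, h = -12): β = 252.2 − 80.1 = 172.1°, B = 206.2°; Δs = -12·(0.8346 − sin(2π·0.8346)/(2π)) = -11.6617; s = 25.0000 − 11.6617 = 13.3383
θ = 264° falls in segment 2 (80.1° to 286.3°, cycloidal, h = -12): β = 264 − 80.1 = 183.9°, B = 206.2°; Δs = -12·(0.8919 − sin(2π·0.8919)/(2π)) = -11.9024; s = 25.0000 − 11.9024 = 13.0976

θ=252.2°: 13.3383
θ=264°: 13.0976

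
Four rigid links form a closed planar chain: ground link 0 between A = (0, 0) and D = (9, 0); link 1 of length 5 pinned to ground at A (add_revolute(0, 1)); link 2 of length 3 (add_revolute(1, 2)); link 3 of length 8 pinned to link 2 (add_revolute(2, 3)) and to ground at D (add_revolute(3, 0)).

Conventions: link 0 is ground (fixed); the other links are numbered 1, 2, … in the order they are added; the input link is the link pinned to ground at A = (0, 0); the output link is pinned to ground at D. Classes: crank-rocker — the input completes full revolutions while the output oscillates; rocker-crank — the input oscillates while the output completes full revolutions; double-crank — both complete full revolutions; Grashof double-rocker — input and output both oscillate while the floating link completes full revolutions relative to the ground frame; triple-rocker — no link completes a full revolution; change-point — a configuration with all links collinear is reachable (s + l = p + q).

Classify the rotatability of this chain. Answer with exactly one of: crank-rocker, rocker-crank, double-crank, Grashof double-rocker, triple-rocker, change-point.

lengths: ground=9, input=5, coupler=3, output=8
sorted: s=3 (shortest), l=9 (longest), p+q=13
s + l = 12 vs p + q = 13
s + l < p + q (Grashof) with shortest = coupler link → Grashof double-rocker

Grashof double-rocker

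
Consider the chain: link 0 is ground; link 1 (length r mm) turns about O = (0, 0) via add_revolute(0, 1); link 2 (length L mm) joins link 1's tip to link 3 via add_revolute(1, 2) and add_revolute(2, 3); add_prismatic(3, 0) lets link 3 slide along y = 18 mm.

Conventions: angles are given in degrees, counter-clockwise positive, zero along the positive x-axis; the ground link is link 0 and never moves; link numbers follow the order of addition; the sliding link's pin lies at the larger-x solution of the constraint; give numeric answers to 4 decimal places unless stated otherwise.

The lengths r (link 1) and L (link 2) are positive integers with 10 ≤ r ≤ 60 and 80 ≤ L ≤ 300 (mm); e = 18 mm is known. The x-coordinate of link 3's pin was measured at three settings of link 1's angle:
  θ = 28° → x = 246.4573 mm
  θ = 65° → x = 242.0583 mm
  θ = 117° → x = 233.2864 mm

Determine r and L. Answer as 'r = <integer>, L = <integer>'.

constraint per measurement: (x − r cos θ)² + (r sin θ − e)² = L²
subtracting the θ₁ and θ₂ equations cancels the r² and L² terms:
r = (x₁² − x₂²) / (2[(x₁cos θ₁ + e sin θ₁) − (x₂cos θ₂ + e sin θ₂)]) = 10.0001 → r = 10
L² = (x₁ − r cos θ₁)² + (r sin θ₁ − e)² = 56644.0134 → L = 238.0000 → L = 238
check at θ₃=117°: x = 233.2864 (printed 233.2864) ✓

r = 10, L = 238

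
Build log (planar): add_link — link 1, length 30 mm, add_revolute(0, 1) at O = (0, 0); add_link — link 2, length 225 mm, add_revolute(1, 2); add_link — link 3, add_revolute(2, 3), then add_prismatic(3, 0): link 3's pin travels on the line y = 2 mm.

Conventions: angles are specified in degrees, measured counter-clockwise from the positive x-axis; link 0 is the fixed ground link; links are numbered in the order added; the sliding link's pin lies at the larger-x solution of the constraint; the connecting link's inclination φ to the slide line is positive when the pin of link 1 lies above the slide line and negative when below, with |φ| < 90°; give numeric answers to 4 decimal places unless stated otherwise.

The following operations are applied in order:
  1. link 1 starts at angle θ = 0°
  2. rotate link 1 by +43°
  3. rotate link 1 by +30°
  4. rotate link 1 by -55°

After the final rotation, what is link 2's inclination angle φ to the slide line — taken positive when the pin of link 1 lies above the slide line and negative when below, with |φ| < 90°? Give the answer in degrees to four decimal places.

geometry: r = 30 mm, L = 225 mm, e = 2 mm; θ starts at 0°
rotate link 1 by +43°: θ ← 0° +43° = 43°
rotate link 1 by +30°: θ ← 43° +30° = 73°
rotate link 1 by -55°: θ ← 73° -55° = 18°
h = r sin θ − e = 9.270510 − 2 = 7.270510
sin φ = h / L = 7.270510 / 225 = 0.03231338
φ = arcsin(0.03231338) = 1.851742°

1.8517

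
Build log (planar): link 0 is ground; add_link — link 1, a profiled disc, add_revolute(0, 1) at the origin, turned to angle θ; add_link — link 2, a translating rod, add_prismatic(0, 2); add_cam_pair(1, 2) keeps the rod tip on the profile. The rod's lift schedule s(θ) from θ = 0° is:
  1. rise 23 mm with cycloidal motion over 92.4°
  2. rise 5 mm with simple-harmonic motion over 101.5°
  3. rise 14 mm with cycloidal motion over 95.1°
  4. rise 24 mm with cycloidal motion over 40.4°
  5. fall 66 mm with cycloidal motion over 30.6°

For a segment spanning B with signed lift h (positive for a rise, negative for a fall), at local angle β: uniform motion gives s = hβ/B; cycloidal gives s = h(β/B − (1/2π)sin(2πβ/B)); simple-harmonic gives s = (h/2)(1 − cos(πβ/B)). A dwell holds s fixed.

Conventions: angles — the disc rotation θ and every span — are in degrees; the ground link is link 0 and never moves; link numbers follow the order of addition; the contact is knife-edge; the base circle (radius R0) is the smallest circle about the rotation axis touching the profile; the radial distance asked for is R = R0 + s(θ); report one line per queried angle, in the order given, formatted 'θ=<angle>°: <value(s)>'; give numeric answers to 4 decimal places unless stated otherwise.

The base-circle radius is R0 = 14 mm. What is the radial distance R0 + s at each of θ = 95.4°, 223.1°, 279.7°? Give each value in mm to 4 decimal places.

seg 1 [0°–92.4°] cycloidal, h=23: full span → s += 23 → s = 23.0000
seg 2 [92.4°–193.9°] simple-harmonic, h=5: θ=95.4° here. β=3, B=101.5. 5/2·(1 − cos(π·0.0296)) = 0.0108 → s = 23.0108
seg 2 [92.4°–193.9°] simple-harmonic, h=5: full span → s += 5 → s = 28.0000
seg 3 [193.9°–289°] cycloidal, h=14: θ=223.1° here. β=29.2, B=95.1. 14·(0.3070 − sin(2π·0.3070)/(2π)) = 2.2121 → s = 30.2121
seg 3 [193.9°–289°] cycloidal, h=14: θ=279.7° here. β=85.8, B=95.1. 14·(0.9022 − sin(2π·0.9022)/(2π)) = 13.9155 → s = 41.9155
θ=95.4°: R = R0 + s = 14 + 23.0108 = 37.0108
θ=223.1°: R = R0 + s = 14 + 30.2121 = 44.2121
θ=279.7°: R = R0 + s = 14 + 41.9155 = 55.9155

θ=95.4°: 37.0108
θ=223.1°: 44.2121
θ=279.7°: 55.9155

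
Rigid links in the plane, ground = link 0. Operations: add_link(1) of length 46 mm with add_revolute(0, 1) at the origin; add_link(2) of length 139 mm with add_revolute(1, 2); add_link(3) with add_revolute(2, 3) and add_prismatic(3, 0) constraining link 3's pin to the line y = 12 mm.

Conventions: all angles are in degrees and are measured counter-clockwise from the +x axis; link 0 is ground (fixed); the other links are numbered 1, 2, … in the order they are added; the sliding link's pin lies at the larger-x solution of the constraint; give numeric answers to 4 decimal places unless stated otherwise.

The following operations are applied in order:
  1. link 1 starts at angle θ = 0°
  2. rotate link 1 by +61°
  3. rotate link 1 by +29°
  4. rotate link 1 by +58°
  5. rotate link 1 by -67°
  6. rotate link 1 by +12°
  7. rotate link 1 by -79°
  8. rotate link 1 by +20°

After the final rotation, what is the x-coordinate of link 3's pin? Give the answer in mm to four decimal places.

geometry: r = 46 mm, L = 139 mm, e = 12 mm; θ starts at 0°
rotate link 1 by +61°: θ ← 0° +61° = 61°
rotate link 1 by +29°: θ ← 61° +29° = 90°
rotate link 1 by +58°: θ ← 90° +58° = 148°
rotate link 1 by -67°: θ ← 148° -67° = 81°
rotate link 1 by +12°: θ ← 81° +12° = 93°
rotate link 1 by -79°: θ ← 93° -79° = 14°
rotate link 1 by +20°: θ ← 14° +20° = 34°
crank pin P = (r cos θ, r sin θ) = (38.135728, 25.722874)
h = r sin θ − e = 25.722874 − 12 = 13.722874
x = r cos θ + √(L² − h²) = 38.135728 + 138.320941 = 176.456669

176.4567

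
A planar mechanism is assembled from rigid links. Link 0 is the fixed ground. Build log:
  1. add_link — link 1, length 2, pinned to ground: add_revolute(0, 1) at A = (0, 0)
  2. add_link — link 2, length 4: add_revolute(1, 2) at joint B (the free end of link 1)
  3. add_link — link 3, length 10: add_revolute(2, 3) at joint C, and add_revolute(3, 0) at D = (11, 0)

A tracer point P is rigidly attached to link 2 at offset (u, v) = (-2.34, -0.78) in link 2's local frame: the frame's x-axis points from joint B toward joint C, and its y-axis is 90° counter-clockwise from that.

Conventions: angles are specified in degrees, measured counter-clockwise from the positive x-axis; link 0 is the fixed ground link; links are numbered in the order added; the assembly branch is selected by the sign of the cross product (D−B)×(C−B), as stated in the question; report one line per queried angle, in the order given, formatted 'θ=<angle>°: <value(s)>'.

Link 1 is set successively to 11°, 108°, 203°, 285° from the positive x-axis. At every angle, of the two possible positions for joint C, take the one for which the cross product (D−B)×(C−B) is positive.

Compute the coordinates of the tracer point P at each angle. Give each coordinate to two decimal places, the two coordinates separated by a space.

A=(0,0), D=(11.00,0)
θ=11°: B = A + 2.00·(cos11°, sin11°) = (1.9633, 0.3816)
θ=11°: |BD| = 9.0448
θ=11°: circle(B,4.00) ∩ circle(D,10.00): a=-0.1212, h=3.9982
θ=11°:   candidates: C₊=(2.0109,4.3813) cross=36.163; C₋=(1.6735,-3.6079) cross=-36.163
θ=11°:   branch + wants cross > 0 → take C=(2.0109,4.3813) (cross=36.163)
θ=11°: ex = (C−B)/|BC| = (0.0119,0.9999); ey = (-0.9999,0.0119)
θ=11°: P = B + -2.34·ex + -0.78·ey = (2.7153,-1.9675)
θ=108°: B = A + 2.00·(cos108°, sin108°) = (-0.6180, 1.9021)
θ=108°: |BD| = 11.7727
θ=108°: circle(B,4.00) ∩ circle(D,10.00): a=2.3188, h=3.2593
θ=108°:   candidates: C₊=(2.1969,4.7440) cross=38.371; C₋=(1.1437,-1.6890) cross=-38.371
θ=108°:   branch + wants cross > 0 → take C=(2.1969,4.7440) (cross=38.371)
θ=108°: ex = (C−B)/|BC| = (0.7037,0.7105); ey = (-0.7105,0.7037)
θ=108°: P = B + -2.34·ex + -0.78·ey = (-1.7106,-0.3093)
θ=203°: B = A + 2.00·(cos203°, sin203°) = (-1.8410, -0.7815)
θ=203°: |BD| = 12.8648
θ=203°: circle(B,4.00) ∩ circle(D,10.00): a=3.1677, h=2.4425
θ=203°:   candidates: C₊=(1.1724,1.8490) cross=31.423; C₋=(1.4692,-3.0271) cross=-31.423
θ=203°:   branch + wants cross > 0 → take C=(1.1724,1.8490) (cross=31.423)
θ=203°: ex = (C−B)/|BC| = (0.7534,0.6576); ey = (-0.6576,0.7534)
θ=203°: P = B + -2.34·ex + -0.78·ey = (-3.0909,-2.9079)
θ=285°: B = A + 2.00·(cos285°, sin285°) = (0.5176, -1.9319)
θ=285°: |BD| = 10.6589
θ=285°: circle(B,4.00) ∩ circle(D,10.00): a=1.3891, h=3.7511
θ=285°:   candidates: C₊=(1.2039,2.0088) cross=39.982; C₋=(2.5636,-5.3690) cross=-39.982
θ=285°:   branch + wants cross > 0 → take C=(1.2039,2.0088) (cross=39.982)
θ=285°: ex = (C−B)/|BC| = (0.1716,0.9852); ey = (-0.9852,0.1716)
θ=285°: P = B + -2.34·ex + -0.78·ey = (0.8846,-4.3710)

θ=11°: 2.72 -1.97
θ=108°: -1.71 -0.31
θ=203°: -3.09 -2.91
θ=285°: 0.88 -4.37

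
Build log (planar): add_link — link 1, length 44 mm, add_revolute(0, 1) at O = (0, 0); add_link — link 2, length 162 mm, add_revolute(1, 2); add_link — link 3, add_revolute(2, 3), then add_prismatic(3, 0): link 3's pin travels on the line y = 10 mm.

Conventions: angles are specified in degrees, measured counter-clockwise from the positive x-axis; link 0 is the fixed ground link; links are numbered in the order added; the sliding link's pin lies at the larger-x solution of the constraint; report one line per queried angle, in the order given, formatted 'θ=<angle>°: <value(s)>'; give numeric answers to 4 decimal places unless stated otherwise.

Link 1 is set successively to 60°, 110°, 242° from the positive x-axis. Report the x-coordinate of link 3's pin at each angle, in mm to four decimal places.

geometry: r = 44 mm, L = 162 mm, e = 10 mm
θ=60°: crank pin P = (r cos θ, r sin θ) = (22.000000, 38.105118)
θ=60°: h = r sin θ − e = 38.105118 − 10 = 28.105118
θ=60°: x = r cos θ + √(L² − h²) = 22.000000 + 159.543418 = 181.543418
θ=110°: crank pin P = (r cos θ, r sin θ) = (-15.048886, 41.346475)
θ=110°: h = r sin θ − e = 41.346475 − 10 = 31.346475
θ=110°: x = r cos θ + √(L² − h²) = -15.048886 + 158.938348 = 143.889462
θ=242°: crank pin P = (r cos θ, r sin θ) = (-20.656749, -38.849694)
θ=242°: h = r sin θ − e = -38.849694 − 10 = -48.849694
θ=242°: x = r cos θ + √(L² − h²) = -20.656749 + 154.459404 = 133.802655

θ=60°: 181.5434
θ=110°: 143.8895
θ=242°: 133.8027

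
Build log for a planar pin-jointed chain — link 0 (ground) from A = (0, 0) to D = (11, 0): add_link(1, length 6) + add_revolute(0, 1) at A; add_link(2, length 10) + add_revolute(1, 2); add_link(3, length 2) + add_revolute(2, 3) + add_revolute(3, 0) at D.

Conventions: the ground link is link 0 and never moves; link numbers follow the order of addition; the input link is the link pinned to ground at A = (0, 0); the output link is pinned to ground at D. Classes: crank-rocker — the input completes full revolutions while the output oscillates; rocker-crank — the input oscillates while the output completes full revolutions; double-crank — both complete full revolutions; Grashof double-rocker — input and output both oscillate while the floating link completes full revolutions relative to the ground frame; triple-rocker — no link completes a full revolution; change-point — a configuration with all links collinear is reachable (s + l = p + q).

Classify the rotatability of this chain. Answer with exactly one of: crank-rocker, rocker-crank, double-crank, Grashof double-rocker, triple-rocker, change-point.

lengths: ground=11, input=6, coupler=10, output=2
sorted: s=2 (shortest), l=11 (longest), p+q=16
s + l = 13 vs p + q = 16
s + l < p + q (Grashof) with shortest = output link → rocker-crank

rocker-crank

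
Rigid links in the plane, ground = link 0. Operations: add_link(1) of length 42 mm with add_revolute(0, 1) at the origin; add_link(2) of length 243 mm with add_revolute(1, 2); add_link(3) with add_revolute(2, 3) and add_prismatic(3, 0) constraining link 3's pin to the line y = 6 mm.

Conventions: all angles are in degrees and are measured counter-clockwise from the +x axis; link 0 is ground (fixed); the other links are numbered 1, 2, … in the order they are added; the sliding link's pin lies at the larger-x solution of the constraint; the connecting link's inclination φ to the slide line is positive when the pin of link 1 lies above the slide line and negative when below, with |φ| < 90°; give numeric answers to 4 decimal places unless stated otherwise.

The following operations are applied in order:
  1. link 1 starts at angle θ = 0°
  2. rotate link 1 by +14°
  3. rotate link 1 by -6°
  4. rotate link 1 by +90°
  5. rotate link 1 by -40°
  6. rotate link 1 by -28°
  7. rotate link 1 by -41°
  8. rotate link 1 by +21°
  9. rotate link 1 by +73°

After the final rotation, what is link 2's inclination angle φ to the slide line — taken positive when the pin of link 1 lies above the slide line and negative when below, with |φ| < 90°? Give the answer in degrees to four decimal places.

geometry: r = 42 mm, L = 243 mm, e = 6 mm; θ starts at 0°
rotate link 1 by +14°: θ ← 0° +14° = 14°
rotate link 1 by -6°: θ ← 14° -6° = 8°
rotate link 1 by +90°: θ ← 8° +90° = 98°
rotate link 1 by -40°: θ ← 98° -40° = 58°
rotate link 1 by -28°: θ ← 58° -28° = 30°
rotate link 1 by -41°: θ ← 30° -41° = -11°
rotate link 1 by +21°: θ ← -11° +21° = 10°
rotate link 1 by +73°: θ ← 10° +73° = 83°
h = r sin θ − e = 41.686938 − 6 = 35.686938
sin φ = h / L = 35.686938 / 243 = 0.14685983
φ = arcsin(0.14685983) = 8.444993°

8.4450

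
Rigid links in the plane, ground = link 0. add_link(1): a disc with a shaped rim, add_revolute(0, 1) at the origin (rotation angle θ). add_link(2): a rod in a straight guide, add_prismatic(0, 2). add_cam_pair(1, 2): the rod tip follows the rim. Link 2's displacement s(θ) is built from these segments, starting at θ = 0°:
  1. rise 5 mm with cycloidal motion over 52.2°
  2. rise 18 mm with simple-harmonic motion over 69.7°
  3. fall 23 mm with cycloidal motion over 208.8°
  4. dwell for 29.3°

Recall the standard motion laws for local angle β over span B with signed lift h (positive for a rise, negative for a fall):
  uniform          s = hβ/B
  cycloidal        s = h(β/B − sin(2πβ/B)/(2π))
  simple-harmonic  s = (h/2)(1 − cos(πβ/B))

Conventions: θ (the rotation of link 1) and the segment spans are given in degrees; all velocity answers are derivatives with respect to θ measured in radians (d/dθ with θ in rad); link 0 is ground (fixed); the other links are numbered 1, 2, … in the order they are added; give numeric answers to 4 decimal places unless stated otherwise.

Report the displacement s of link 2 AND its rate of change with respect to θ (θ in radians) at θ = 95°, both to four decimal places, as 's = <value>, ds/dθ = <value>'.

segment 1 (0° to 52.2°, cycloidal, h = 5) is passed completely: s = 0.0000 + (5) = 5.0000
θ = 95° falls in segment 2 (52.2° to 121.9°, simple-harmonic, h = 18): β = 95 − 52.2 = 42.8°, B = 69.7°; Δs = 18/2·(1 − cos(π·0.6141)) = 12.1564; s = 5.0000 + 12.1564 = 17.1564
velocity in seg [52.2°–121.9°] (simple-harmonic), θ in radians: β = 42.8° = 0.7470 rad, B = 69.7° = 1.2165 rad; ds/dθ = (πh/(2B)) sin(πβ/B) = (π·18/(2·1.2165)) sin(π·0.6141) = 21.766188 mm/rad

s = 17.1564, ds/dθ = 21.7662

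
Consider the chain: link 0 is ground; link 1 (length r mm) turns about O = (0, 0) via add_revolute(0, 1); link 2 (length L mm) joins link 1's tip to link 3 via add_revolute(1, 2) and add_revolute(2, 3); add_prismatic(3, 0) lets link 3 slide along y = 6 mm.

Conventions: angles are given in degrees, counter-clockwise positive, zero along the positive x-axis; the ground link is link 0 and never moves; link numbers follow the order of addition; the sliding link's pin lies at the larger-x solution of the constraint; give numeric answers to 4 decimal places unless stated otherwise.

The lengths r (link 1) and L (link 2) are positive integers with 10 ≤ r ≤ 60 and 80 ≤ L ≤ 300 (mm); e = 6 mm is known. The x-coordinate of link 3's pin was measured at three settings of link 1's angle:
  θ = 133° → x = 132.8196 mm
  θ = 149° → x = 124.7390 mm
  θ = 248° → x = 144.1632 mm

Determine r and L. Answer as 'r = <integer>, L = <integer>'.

constraint per measurement: (x − r cos θ)² + (r sin θ − e)² = L²
subtracting the θ₁ and θ₂ equations cancels the r² and L² terms:
r = (x₁² − x₂²) / (2[(x₁cos θ₁ + e sin θ₁) − (x₂cos θ₂ + e sin θ₂)]) = 59.0006 → r = 59
L² = (x₁ − r cos θ₁)² + (r sin θ₁ − e)² = 31329.0122 → L = 177.0000 → L = 177
check at θ₃=248°: x = 144.1632 (printed 144.1632) ✓

r = 59, L = 177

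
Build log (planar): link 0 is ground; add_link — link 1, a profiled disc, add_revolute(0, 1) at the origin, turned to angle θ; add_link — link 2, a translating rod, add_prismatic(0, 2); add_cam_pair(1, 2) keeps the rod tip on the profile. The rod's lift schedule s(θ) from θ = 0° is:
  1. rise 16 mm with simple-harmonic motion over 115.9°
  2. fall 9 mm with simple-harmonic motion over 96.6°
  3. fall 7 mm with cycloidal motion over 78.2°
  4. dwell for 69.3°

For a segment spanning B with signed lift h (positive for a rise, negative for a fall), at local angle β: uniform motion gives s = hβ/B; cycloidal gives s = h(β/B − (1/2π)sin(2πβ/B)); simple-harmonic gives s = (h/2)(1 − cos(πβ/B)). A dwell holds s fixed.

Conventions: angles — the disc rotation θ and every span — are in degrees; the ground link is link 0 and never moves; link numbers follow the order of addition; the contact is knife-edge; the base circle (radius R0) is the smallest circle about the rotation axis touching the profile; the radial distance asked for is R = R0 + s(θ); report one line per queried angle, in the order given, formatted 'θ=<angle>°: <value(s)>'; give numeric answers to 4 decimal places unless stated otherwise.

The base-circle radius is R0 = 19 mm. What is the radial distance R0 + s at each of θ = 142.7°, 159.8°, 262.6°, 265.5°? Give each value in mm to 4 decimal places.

seg 1 [0°–115.9°] simple-harmonic, h=16: full span → s += 16 → s = 16.0000
seg 2 [115.9°–212.5°] simple-harmonic, h=-9: θ=142.7° here. β=26.8, B=96.6. -9/2·(1 − cos(π·0.2774)) = -1.6037 → s = 14.3963
seg 2 [115.9°–212.5°] simple-harmonic, h=-9: θ=159.8° here. β=43.9, B=96.6. -9/2·(1 − cos(π·0.4545)) = -3.8583 → s = 12.1417
seg 2 [115.9°–212.5°] simple-harmonic, h=-9: full span → s += -9 → s = 7.0000
seg 3 [212.5°–290.7°] cycloidal, h=-7: θ=262.6° here. β=50.1, B=78.2. -7·(0.6407 − sin(2π·0.6407)/(2π)) = -5.3460 → s = 1.6540
seg 3 [212.5°–290.7°] cycloidal, h=-7: θ=265.5° here. β=53, B=78.2. -7·(0.6777 − sin(2π·0.6777)/(2π)) = -5.7455 → s = 1.2545
θ=142.7°: R = R0 + s = 19 + 14.3963 = 33.3963
θ=159.8°: R = R0 + s = 19 + 12.1417 = 31.1417
θ=262.6°: R = R0 + s = 19 + 1.6540 = 20.6540
θ=265.5°: R = R0 + s = 19 + 1.2545 = 20.2545

θ=142.7°: 33.3963
θ=159.8°: 31.1417
θ=262.6°: 20.6540
θ=265.5°: 20.2545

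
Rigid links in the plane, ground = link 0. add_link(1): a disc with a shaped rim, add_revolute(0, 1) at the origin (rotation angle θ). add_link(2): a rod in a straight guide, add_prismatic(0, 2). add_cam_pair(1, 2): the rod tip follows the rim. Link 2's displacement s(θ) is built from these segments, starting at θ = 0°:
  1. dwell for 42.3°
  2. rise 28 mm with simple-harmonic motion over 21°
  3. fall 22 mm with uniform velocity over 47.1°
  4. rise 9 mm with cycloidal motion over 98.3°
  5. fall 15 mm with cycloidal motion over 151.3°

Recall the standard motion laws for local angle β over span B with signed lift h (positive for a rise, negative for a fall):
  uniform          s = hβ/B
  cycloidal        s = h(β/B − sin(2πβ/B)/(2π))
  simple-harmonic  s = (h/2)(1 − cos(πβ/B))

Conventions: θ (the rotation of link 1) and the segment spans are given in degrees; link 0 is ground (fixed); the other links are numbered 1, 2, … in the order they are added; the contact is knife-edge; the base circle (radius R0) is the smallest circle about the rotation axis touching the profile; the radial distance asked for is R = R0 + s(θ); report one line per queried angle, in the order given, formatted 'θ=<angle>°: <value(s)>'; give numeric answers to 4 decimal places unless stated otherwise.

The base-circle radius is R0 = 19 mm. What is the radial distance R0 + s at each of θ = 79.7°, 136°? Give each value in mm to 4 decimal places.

segment 1 (0° to 42.3°, dwell): s unchanged at 0.0000
segment 2 (42.3° to 63.3°, simple-harmonic, h = 28) is passed completely: s = 0.0000 + (28) = 28.0000
θ = 79.7° falls in segment 3 (63.3° to 110.4°, uniform, h = -22): β = 79.7 − 63.3 = 16.4°, B = 47.1°; Δs = -22·16.4/47.1 = -7.6603; s = 28.0000 − 7.6603 = 20.3397
segment 3 (63.3° to 110.4°, uniform, h = -22) is passed completely: s = 28.0000 + (-22) = 6.0000
θ = 136° falls in segment 4 (110.4° to 208.7°, cycloidal, h = 9): β = 136 − 110.4 = 25.6°, B = 98.3°; Δs = 9·(0.2604 − sin(2π·0.2604)/(2π)) = 0.9145; s = 6.0000 + 0.9145 = 6.9145
θ=79.7°: R = R0 + s = 19 + 20.3397 = 39.3397
θ=136°: R = R0 + s = 19 + 6.9145 = 25.9145

θ=79.7°: 39.3397
θ=136°: 25.9145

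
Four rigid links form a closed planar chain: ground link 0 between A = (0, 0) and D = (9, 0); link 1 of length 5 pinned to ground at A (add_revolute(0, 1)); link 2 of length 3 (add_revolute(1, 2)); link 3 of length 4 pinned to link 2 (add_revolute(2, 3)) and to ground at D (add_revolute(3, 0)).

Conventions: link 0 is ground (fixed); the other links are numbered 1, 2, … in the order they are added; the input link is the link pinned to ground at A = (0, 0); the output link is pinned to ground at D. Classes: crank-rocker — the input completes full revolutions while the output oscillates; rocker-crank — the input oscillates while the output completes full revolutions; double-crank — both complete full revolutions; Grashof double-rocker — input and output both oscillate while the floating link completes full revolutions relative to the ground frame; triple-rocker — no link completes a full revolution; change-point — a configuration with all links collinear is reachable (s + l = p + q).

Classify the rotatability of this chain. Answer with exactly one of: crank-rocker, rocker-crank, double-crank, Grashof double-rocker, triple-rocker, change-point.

lengths: ground=9, input=5, coupler=3, output=4
sorted: s=3 (shortest), l=9 (longest), p+q=9
s + l = 12 vs p + q = 9
s + l > p + q → non-Grashof → no link fully rotates → triple-rocker

triple-rocker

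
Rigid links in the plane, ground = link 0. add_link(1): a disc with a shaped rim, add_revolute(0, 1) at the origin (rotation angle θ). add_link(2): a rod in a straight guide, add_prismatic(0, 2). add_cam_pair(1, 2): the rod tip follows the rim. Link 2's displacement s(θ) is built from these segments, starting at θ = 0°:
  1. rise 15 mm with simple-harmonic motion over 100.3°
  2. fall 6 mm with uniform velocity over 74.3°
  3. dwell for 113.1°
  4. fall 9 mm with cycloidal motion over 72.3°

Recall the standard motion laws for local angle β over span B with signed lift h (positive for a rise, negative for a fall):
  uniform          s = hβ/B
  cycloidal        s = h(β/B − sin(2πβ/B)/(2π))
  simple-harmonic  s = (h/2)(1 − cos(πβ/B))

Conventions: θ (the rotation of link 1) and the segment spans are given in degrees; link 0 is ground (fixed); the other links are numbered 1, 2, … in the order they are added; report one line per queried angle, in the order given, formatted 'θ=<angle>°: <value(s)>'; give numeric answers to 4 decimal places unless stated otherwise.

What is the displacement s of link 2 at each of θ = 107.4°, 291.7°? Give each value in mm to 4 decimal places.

segment 1 (0° to 100.3°, simple-harmonic, h = 15) is passed completely: s = 0.0000 + (15) = 15.0000
θ = 107.4° falls in segment 2 (100.3° to 174.6°, uniform, h = -6): β = 107.4 − 100.3 = 7.1°, B = 74.3°; Δs = -6·7.1/74.3 = -0.5734; s = 15.0000 − 0.5734 = 14.4266
segment 2 (100.3° to 174.6°, uniform, h = -6) is passed completely: s = 15.0000 + (-6) = 9.0000
segment 3 (174.6° to 287.7°, dwell): s unchanged at 9.0000
θ = 291.7° falls in segment 4 (287.7° to 360°, cycloidal, h = -9): β = 291.7 − 287.7 = 4°, B = 72.3°; Δs = -9·(0.0553 − sin(2π·0.0553)/(2π)) = -0.0100; s = 9.0000 − 0.0100 = 8.9900

θ=107.4°: 14.4266
θ=291.7°: 8.9900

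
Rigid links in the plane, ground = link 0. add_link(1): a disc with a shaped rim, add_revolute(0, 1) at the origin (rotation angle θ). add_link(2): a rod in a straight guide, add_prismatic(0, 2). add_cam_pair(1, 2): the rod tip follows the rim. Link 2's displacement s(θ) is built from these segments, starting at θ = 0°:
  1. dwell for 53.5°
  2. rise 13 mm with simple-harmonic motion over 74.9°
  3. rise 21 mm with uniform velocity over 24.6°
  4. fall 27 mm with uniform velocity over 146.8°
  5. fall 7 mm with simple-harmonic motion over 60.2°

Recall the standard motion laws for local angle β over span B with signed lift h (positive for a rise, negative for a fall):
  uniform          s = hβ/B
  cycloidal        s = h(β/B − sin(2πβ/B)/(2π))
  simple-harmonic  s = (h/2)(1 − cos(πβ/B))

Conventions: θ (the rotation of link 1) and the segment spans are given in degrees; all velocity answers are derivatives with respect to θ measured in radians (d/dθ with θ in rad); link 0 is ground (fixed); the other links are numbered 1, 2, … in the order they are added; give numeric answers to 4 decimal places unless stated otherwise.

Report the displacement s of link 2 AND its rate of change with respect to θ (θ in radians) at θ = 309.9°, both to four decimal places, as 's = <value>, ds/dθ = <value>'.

segment 1 (0° to 53.5°, dwell): s unchanged at 0.0000
segment 2 (53.5° to 128.4°, simple-harmonic, h = 13) is passed completely: s = 0.0000 + (13) = 13.0000
segment 3 (128.4° to 153°, uniform, h = 21) is passed completely: s = 13.0000 + (21) = 34.0000
segment 4 (153° to 299.8°, uniform, h = -27) is passed completely: s = 34.0000 + (-27) = 7.0000
θ = 309.9° falls in segment 5 (299.8° to 360°, simple-harmonic, h = -7): β = 309.9 − 299.8 = 10.1°, B = 60.2°; Δs = -7/2·(1 − cos(π·0.1678)) = -0.4750; s = 7.0000 − 0.4750 = 6.5250
velocity in seg [299.8°–360°] (simple-harmonic), θ in radians: β = 10.1° = 0.1763 rad, B = 60.2° = 1.0507 rad; ds/dθ = (πh/(2B)) sin(πβ/B) = (π·(-7)/(2·1.0507)) sin(π·0.1678) = -5.264057 mm/rad

s = 6.5250, ds/dθ = -5.2641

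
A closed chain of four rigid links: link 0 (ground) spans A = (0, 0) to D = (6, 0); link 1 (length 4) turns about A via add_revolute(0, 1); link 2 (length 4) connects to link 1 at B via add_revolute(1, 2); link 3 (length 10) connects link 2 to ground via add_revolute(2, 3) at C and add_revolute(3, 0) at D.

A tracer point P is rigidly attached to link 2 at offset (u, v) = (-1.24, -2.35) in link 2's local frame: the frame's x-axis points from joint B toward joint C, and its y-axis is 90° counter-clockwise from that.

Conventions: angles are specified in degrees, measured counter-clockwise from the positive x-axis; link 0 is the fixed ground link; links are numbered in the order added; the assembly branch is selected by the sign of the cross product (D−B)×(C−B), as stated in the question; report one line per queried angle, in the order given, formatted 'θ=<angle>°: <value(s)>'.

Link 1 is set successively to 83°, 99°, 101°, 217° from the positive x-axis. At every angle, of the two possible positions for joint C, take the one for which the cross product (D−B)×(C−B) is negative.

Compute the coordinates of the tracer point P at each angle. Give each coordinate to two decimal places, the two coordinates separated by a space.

A=(0,0), D=(6.00,0)
θ=83°: B = A + 4.00·(cos83°, sin83°) = (0.4875, 3.9702)
θ=83°: |BD| = 6.7934
θ=83°: circle(B,4.00) ∩ circle(D,10.00): a=-2.7858, h=2.8704
θ=83°:   candidates: C₊=(-0.0955,7.9275) cross=19.500; C₋=(-3.4506,3.2690) cross=-19.500
θ=83°:   branch - wants cross < 0 → take C=(-3.4506,3.2690) (cross=-19.500)
θ=83°: ex = (C−B)/|BC| = (-0.9845,-0.1753); ey = (0.1753,-0.9845)
θ=83°: P = B + -1.24·ex + -2.35·ey = (1.2963,6.5012)
θ=99°: B = A + 4.00·(cos99°, sin99°) = (-0.6257, 3.9508)
θ=99°: |BD| = 7.7142
θ=99°: circle(B,4.00) ∩ circle(D,10.00): a=-1.5874, h=3.6715
θ=99°:   candidates: C₊=(-0.1088,7.9172) cross=28.323; C₋=(-3.8695,1.6102) cross=-28.323
θ=99°:   branch - wants cross < 0 → take C=(-3.8695,1.6102) (cross=-28.323)
θ=99°: ex = (C−B)/|BC| = (-0.8109,-0.5851); ey = (0.5851,-0.8109)
θ=99°: P = B + -1.24·ex + -2.35·ey = (-0.9952,6.5820)
θ=101°: B = A + 4.00·(cos101°, sin101°) = (-0.7632, 3.9265)
θ=101°: |BD| = 7.8204
θ=101°: circle(B,4.00) ∩ circle(D,10.00): a=-1.4604, h=3.7239
θ=101°:   candidates: C₊=(-0.1565,7.8802) cross=29.122; C₋=(-3.8959,1.4392) cross=-29.122
θ=101°:   branch - wants cross < 0 → take C=(-3.8959,1.4392) (cross=-29.122)
θ=101°: ex = (C−B)/|BC| = (-0.7832,-0.6218); ey = (0.6218,-0.7832)
θ=101°: P = B + -1.24·ex + -2.35·ey = (-1.2534,6.5380)
θ=217°: B = A + 4.00·(cos217°, sin217°) = (-3.1945, -2.4073)
θ=217°: |BD| = 9.5044
θ=217°: circle(B,4.00) ∩ circle(D,10.00): a=0.3332, h=3.9861
θ=217°:   candidates: C₊=(-3.8818,1.5333) cross=37.886; C₋=(-1.8626,-6.1790) cross=-37.886
θ=217°:   branch - wants cross < 0 → take C=(-1.8626,-6.1790) (cross=-37.886)
θ=217°: ex = (C−B)/|BC| = (0.3330,-0.9429); ey = (0.9429,0.3330)
θ=217°: P = B + -1.24·ex + -2.35·ey = (-5.8233,-2.0206)

θ=83°: 1.30 6.50
θ=99°: -1.00 6.58
θ=101°: -1.25 6.54
θ=217°: -5.82 -2.02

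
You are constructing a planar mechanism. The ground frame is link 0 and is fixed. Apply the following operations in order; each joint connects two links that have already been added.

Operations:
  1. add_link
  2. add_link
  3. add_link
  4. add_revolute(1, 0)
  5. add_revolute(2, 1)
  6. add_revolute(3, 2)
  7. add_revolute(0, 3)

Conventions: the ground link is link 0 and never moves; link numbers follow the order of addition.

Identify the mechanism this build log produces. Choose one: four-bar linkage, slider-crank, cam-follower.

links: 4 (incl. ground); joints: 4 revolute, 0 prismatic, 0 higher (cam) pair, forming one closed loop
4 links in a single 4R loop → four-bar linkage

four-bar linkage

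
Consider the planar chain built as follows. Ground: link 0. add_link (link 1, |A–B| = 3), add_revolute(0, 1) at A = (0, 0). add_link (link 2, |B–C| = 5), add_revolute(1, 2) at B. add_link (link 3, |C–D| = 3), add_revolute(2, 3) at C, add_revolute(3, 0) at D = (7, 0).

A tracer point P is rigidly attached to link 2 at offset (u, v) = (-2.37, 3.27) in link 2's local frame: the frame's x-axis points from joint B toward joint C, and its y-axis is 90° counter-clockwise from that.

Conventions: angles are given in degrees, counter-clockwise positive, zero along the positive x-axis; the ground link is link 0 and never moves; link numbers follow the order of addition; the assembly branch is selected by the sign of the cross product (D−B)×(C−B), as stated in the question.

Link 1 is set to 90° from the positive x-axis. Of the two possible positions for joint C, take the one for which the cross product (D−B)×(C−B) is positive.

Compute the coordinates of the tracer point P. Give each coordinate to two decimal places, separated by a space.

A=(0,0), D=(7.00,0)
B = A + 3.00·(cos90°, sin90°) = (0.0000, 3.0000)
|BD| = 7.6158
circle(B,5.00) ∩ circle(D,3.00): a=4.8583, h=1.1818
  candidates: C₊=(4.9310,2.1724) cross=9.000; C₋=(4.0000,0.0000) cross=-9.000
  branch + wants cross > 0 → take C=(4.9310,2.1724) (cross=9.000)
ex = (C−B)/|BC| = (0.9862,-0.1655); ey = (0.1655,0.9862)
P = B + -2.37·ex + 3.27·ey = (-1.7961,6.6172)

-1.80 6.62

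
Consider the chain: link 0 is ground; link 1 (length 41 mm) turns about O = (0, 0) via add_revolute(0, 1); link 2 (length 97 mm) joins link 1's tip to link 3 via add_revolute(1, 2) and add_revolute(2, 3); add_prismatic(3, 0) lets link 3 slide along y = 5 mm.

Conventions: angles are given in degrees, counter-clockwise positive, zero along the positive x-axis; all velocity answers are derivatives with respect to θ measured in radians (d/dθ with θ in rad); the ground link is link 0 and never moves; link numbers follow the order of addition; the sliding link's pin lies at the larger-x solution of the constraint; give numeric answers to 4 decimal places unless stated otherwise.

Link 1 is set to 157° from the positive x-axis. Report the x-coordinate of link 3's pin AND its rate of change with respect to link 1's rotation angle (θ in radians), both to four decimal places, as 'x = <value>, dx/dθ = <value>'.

geometry: r = 41 mm, L = 97 mm, e = 5 mm
crank pin P = (r cos θ, r sin θ) = (-37.740699, 16.019976)
h = r sin θ − e = 16.019976 − 5 = 11.019976
x = r cos θ + √(L² − h²) = -37.740699 + 96.371988 = 58.631289
dx/dθ = −r sin θ − h·r cos θ/√(L² − h²) (θ in radians; h = 11.019976) = -11.704390

x = 58.6313, dx/dθ = -11.7044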